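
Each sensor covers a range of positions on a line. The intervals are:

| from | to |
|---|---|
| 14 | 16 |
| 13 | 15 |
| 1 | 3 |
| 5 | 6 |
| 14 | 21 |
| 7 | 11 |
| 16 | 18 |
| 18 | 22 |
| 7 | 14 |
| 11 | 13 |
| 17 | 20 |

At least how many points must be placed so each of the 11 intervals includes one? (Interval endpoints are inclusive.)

By right end: [1,3]  [5,6]  [7,11]  [11,13]  [7,14]  [13,15]  [14,16]  [16,18]  [17,20]  [14,21]  [18,22]
[1,3] uncovered → point at 3; [5,6] uncovered → point at 6; [7,11] uncovered → point at 11; [13,15] uncovered → point at 15; [16,18] uncovered → point at 18.
Points: 3, 6, 11, 15, 18 (5 total).

5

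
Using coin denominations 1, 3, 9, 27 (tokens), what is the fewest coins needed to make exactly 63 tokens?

3

63 − 2×27→9 − 1×9→0
Total coins = 2 + 1 = 3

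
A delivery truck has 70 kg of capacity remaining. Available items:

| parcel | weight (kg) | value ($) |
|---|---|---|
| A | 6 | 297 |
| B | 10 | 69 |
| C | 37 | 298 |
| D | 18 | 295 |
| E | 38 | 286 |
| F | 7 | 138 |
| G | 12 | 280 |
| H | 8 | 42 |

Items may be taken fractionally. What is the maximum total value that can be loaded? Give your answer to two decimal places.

1227.46

Sort by value per unit weight and fill in that order.
Order: A (297/6=49.50) > G (280/12=23.33) > F (138/7=19.71) > D (295/18=16.39) > C (298/37=8.05) > E (286/38=7.53) > B (69/10=6.90) > H (42/8=5.25)
Fill: take A (6 @ 297) → take G (12 @ 280) → take F (7 @ 138) → take D (18 @ 295) → take 27/37 of C → 217.46; 70/70 used.
Total value = 1227.46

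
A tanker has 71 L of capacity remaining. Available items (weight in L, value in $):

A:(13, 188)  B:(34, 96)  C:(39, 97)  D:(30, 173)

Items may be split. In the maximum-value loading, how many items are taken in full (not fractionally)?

Greedy by value/weight ratio, highest first.
Order: A (188/13=14.46) > D (173/30=5.77) > B (96/34=2.82) > C (97/39=2.49)
Fill: take A (13 @ 188) → take D (30 @ 173) → take 28/34 of B → 79.06; 71/71 used.
2 item(s) taken whole; one partial (take 28/34 of B).

2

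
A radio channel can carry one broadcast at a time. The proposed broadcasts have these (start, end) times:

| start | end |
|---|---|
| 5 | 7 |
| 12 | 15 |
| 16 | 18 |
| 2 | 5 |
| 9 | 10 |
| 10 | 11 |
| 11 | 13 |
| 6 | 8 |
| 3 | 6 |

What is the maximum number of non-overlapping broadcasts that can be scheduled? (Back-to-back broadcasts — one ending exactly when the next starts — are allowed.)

6

Sort by end time and greedily take each interval whose start is ≥ the last chosen end.
Sorted by end: (2,5)  (3,6)  (5,7)  (6,8)  (9,10)  (10,11)  (11,13)  (12,15)  (16,18)
take (2,5); skip (3,6); take (5,7); take (9,10); take (10,11); take (11,13); take (16,18).
Selected 6 broadcasts.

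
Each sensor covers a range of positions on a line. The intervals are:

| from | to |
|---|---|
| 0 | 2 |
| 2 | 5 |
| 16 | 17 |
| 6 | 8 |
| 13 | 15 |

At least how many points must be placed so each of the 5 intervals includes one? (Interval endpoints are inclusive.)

4

By right end: [0,2]  [2,5]  [6,8]  [13,15]  [16,17]
[0,2] uncovered → point at 2; [6,8] uncovered → point at 8; [13,15] uncovered → point at 15; [16,17] uncovered → point at 17.
Points: 2, 8, 15, 17 (4 total).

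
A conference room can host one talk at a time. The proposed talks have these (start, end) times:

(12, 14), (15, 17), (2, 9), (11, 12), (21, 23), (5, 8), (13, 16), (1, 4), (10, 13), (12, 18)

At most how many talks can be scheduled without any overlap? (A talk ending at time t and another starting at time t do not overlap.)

By end time: (1,4), (5,8), (2,9), (11,12), (10,13), (12,14), (13,16), (15,17), (12,18), (21,23).
Pick (1,4); next start ≥ 4 → (5,8); next start ≥ 8 → (11,12); next start ≥ 12 → (12,14); next start ≥ 14 → (15,17); next start ≥ 17 → (21,23).
Selected 6 talks.

6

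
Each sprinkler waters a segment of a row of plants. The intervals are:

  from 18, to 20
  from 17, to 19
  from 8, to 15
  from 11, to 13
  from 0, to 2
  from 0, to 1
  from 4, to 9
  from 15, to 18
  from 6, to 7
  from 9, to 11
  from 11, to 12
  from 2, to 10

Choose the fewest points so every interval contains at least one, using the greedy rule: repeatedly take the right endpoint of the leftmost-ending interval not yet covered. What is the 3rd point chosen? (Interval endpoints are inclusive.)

Sorted: [0,1] [0,2] [6,7] [4,9] [2,10] [9,11] [11,12] [11,13] [8,15] [15,18] [17,19] [18,20]
{[0,1],[0,2]} hit by 1; {[6,7],[4,9],[2,10]} hit by 7; {[9,11],[11,12],[11,13],[8,15]} hit by 11; {[15,18],[17,19],[18,20]} hit by 18.
Points: 1, 7, 11, 18 (4 total).

11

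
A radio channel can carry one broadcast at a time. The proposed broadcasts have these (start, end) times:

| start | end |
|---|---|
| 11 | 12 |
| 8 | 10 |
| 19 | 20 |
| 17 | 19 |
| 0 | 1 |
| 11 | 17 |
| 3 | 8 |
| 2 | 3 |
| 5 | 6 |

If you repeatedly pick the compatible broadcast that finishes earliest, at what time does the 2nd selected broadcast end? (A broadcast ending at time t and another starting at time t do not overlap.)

Order by finish time; keep every interval that doesn't clash with the previous kept one.
By end time: (0,1), (2,3), (5,6), (3,8), (8,10), (11,12), (11,17), (17,19), (19,20).
Pick (0,1); next start ≥ 1 → (2,3); next start ≥ 3 → (5,6); next start ≥ 6 → (8,10); next start ≥ 10 → (11,12); next start ≥ 12 → (17,19); next start ≥ 19 → (19,20).
Selected: (0,1) (2,3) (5,6) (8,10) (11,12) (17,19) (19,20)

3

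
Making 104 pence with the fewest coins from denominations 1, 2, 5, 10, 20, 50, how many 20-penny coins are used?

0

104 − 2×50→4 − 2×2→0
Count of 20: 0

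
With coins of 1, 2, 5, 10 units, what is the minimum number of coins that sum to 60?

6

Use the largest denomination that fits, subtract, and repeat.
60 − 6×10→0
Total coins = 6 = 6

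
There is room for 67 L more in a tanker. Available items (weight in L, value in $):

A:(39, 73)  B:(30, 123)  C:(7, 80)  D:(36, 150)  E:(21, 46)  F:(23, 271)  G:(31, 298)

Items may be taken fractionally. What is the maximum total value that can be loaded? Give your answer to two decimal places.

674.00

Ratios (sorted): F 11.78, C 11.43, G 9.61, D 4.17, B 4.10, E 2.19, A 1.87
take F (23 @ 271); take C (7 @ 80); take G (31 @ 298); take 6/36 of D → 25.00. Capacity used 67/67.
Total value = 674.00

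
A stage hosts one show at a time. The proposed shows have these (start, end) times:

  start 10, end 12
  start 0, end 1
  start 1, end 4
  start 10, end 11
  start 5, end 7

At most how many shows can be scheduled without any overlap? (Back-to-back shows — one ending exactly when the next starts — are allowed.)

4

Sorted by end: (0,1)  (1,4)  (5,7)  (10,11)  (10,12)
take (0,1); take (1,4); take (5,7); take (10,11).
Selected 4 shows.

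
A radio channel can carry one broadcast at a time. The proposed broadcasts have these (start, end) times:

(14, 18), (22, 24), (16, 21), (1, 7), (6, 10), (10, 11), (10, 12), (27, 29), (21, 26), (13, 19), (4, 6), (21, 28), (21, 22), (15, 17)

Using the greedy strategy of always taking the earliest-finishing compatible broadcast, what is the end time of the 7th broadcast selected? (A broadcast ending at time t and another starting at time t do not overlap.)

29

By end time: (4,6), (1,7), (6,10), (10,11), (10,12), (15,17), (14,18), (13,19), (16,21), (21,22), (22,24), (21,26), (21,28), (27,29).
Pick (4,6); next start ≥ 6 → (6,10); next start ≥ 10 → (10,11); next start ≥ 11 → (15,17); next start ≥ 17 → (21,22); next start ≥ 22 → (22,24); next start ≥ 24 → (27,29).
Selected: (4,6) (6,10) (10,11) (15,17) (21,22) (22,24) (27,29)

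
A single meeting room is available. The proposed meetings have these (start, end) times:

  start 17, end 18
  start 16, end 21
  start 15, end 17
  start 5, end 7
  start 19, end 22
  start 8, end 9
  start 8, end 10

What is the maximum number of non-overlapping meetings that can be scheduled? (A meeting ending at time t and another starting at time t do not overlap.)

5

Greedy by earliest finish: after sorting by end time, pick each interval compatible with the last pick.
Sorted by end: (5,7)  (8,9)  (8,10)  (15,17)  (17,18)  (16,21)  (19,22)
take (5,7); take (8,9); take (15,17); take (17,18); skip (16,21); take (19,22).
Selected 5 meetings.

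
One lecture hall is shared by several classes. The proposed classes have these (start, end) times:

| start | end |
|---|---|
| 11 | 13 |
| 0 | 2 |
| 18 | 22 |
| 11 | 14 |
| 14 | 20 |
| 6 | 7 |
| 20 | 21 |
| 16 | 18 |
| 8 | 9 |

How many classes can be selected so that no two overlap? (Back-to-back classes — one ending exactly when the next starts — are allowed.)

Order by finish time; keep every interval that doesn't clash with the previous kept one.
Sorted by end: (0,2)  (6,7)  (8,9)  (11,13)  (11,14)  (16,18)  (14,20)  (20,21)  (18,22)
take (0,2); take (6,7); take (8,9); take (11,13); skip (11,14); take (16,18); take (20,21).
Selected 6 classes.

6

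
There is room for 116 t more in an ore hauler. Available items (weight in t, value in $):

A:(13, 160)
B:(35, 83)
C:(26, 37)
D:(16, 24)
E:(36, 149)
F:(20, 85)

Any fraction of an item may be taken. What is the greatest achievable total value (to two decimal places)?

Greedy by value/weight ratio, highest first.
Ratios (sorted): A 12.31, F 4.25, E 4.14, B 2.37, D 1.50, C 1.42
take A (13 @ 160); take F (20 @ 85); take E (36 @ 149); take B (35 @ 83); take 12/16 of D → 18.00. Capacity used 116/116.
Total value = 495.00

495.00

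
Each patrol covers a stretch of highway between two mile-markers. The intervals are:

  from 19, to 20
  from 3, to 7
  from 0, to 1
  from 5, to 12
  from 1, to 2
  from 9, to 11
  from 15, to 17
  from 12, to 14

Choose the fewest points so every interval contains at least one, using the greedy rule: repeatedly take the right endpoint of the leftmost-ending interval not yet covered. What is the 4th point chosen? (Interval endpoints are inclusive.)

Sort by right endpoint; whenever an interval is uncovered, place a point at its right end.
By right end: [0,1]  [1,2]  [3,7]  [9,11]  [5,12]  [12,14]  [15,17]  [19,20]
[0,1] uncovered → point at 1; [3,7] uncovered → point at 7; [9,11] uncovered → point at 11; [12,14] uncovered → point at 14; [15,17] uncovered → point at 17; [19,20] uncovered → point at 20.
Points: 1, 7, 11, 14, 17, 20 (6 total).

14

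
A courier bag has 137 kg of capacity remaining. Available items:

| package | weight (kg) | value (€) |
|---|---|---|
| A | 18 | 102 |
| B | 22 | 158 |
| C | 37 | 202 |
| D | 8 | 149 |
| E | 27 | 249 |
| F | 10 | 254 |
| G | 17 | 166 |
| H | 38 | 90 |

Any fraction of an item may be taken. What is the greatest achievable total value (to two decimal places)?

Order: F (254/10=25.40) > D (149/8=18.62) > G (166/17=9.76) > E (249/27=9.22) > B (158/22=7.18) > A (102/18=5.67) > C (202/37=5.46) > H (90/38=2.37)
Fill: take F (10 @ 254) → take D (8 @ 149) → take G (17 @ 166) → take E (27 @ 249) → take B (22 @ 158) → take A (18 @ 102) → take 35/37 of C → 191.08; 137/137 used.
Total value = 1269.08

1269.08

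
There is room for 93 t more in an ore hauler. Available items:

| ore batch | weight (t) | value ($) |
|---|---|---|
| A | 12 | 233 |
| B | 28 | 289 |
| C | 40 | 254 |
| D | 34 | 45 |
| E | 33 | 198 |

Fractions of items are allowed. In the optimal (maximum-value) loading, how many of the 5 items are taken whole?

3

Greedy by value/weight ratio, highest first.
Order: A (233/12=19.42) > B (289/28=10.32) > C (254/40=6.35) > E (198/33=6.00) > D (45/34=1.32)
Fill: take A (12 @ 233) → take B (28 @ 289) → take C (40 @ 254) → take 13/33 of E → 78.00; 93/93 used.
3 item(s) taken whole; one partial (take 13/33 of E).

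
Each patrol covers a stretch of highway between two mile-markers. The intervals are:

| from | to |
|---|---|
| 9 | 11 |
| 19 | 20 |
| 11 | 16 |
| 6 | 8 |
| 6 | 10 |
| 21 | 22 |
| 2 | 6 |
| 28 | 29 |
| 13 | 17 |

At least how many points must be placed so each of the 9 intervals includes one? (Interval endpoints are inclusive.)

Sort by right endpoint; whenever an interval is uncovered, place a point at its right end.
By right end: [2,6]  [6,8]  [6,10]  [9,11]  [11,16]  [13,17]  [19,20]  [21,22]  [28,29]
[2,6] uncovered → point at 6; [9,11] uncovered → point at 11; [13,17] uncovered → point at 17; [19,20] uncovered → point at 20; [21,22] uncovered → point at 22; [28,29] uncovered → point at 29.
Points: 6, 11, 17, 20, 22, 29 (6 total).

6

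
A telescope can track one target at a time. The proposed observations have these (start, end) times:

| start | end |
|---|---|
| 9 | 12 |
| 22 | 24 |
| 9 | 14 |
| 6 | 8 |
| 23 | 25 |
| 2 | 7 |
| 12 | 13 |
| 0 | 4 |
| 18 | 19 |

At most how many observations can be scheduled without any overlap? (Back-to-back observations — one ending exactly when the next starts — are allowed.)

Sorted by end: (0,4)  (2,7)  (6,8)  (9,12)  (12,13)  (9,14)  (18,19)  (22,24)  (23,25)
take (0,4); take (6,8); take (9,12); take (12,13); take (18,19); take (22,24).
Selected 6 observations.

6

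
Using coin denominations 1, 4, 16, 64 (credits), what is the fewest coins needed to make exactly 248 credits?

8

248 − 3×64→56 − 3×16→8 − 2×4→0
Total coins = 3 + 3 + 2 = 8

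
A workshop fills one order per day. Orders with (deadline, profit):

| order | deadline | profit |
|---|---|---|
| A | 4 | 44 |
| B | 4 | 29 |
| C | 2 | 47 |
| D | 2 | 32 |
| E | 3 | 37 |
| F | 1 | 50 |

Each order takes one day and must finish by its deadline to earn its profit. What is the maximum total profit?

178

Take jobs in profit order; each goes to the latest open slot no later than its deadline.
By profit: F(d1,50), C(d2,47), A(d4,44), E(d3,37), D(d2,32), B(d4,29)
F→slot 1; C→slot 2; A→slot 4; E→slot 3; D skipped; B skipped.
Profit = 50 + 47 + 37 + 44 = 178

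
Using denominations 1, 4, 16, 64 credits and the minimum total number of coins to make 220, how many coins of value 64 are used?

220 − 3×64→28 − 1×16→12 − 3×4→0
Count of 64: 3

3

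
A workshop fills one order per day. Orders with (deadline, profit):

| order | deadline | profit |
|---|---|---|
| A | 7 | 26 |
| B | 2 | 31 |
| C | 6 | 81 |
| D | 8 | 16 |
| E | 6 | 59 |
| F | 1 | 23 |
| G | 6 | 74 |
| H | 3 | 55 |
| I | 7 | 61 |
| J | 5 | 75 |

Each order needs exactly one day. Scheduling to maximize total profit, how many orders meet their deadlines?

Take jobs in profit order; each goes to the latest open slot no later than its deadline.
Profit order: C=81 J=75 G=74 I=61 E=59 H=55 B=31 A=26 F=23 D=16
Assign: C→slot 6, J→slot 5, G→slot 4, I→slot 7, E→slot 3, H→slot 2, B→slot 1, A skipped, F skipped, D→slot 8.
Slots: [1:B] [2:H] [3:E] [4:G] [5:J] [6:C] [7:I] [8:D]
8 of 10 scheduled.

8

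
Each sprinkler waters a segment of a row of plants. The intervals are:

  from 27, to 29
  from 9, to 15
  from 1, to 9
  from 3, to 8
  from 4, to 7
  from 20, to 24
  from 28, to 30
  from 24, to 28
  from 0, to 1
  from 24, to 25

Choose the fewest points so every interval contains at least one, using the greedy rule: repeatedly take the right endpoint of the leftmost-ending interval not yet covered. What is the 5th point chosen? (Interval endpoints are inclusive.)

Sorted: [0,1] [4,7] [3,8] [1,9] [9,15] [20,24] [24,25] [24,28] [27,29] [28,30]
{[0,1]} hit by 1; {[4,7],[3,8],[1,9]} hit by 7; {[9,15]} hit by 15; {[20,24],[24,25],[24,28]} hit by 24; {[27,29],[28,30]} hit by 29.
Points: 1, 7, 15, 24, 29 (5 total).

29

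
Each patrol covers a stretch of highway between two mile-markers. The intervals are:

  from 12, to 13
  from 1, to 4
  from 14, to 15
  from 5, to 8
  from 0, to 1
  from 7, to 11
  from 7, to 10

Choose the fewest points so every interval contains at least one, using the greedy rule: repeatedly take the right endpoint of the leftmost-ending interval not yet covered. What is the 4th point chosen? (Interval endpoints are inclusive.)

15

Sort by right endpoint; whenever an interval is uncovered, place a point at its right end.
Sorted: [0,1] [1,4] [5,8] [7,10] [7,11] [12,13] [14,15]
{[0,1],[1,4]} hit by 1; {[5,8],[7,10],[7,11]} hit by 8; {[12,13]} hit by 13; {[14,15]} hit by 15.
Points: 1, 8, 13, 15 (4 total).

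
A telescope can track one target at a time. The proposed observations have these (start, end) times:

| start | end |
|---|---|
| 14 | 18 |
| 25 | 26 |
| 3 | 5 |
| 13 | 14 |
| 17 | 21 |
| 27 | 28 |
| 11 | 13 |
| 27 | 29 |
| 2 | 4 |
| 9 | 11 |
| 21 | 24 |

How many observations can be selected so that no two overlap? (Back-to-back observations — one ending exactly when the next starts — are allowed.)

Sort by end time and greedily take each interval whose start is ≥ the last chosen end.
Sorted by end: (2,4)  (3,5)  (9,11)  (11,13)  (13,14)  (14,18)  (17,21)  (21,24)  (25,26)  (27,28)  (27,29)
take (2,4); take (9,11); take (11,13); take (13,14); take (14,18); take (21,24); take (25,26); take (27,28).
Selected 8 observations.

8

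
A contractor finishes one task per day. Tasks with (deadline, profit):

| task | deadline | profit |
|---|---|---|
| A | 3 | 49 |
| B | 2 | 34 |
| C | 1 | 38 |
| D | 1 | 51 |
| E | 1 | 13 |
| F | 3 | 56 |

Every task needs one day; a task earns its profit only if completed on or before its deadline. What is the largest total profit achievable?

156

Sort by profit descending; place each in the latest free slot ≤ its deadline.
By profit: F(d3,56), D(d1,51), A(d3,49), C(d1,38), B(d2,34), E(d1,13)
F→slot 3; D→slot 1; A→slot 2; C skipped; B skipped; E skipped.
Profit = 51 + 49 + 56 = 156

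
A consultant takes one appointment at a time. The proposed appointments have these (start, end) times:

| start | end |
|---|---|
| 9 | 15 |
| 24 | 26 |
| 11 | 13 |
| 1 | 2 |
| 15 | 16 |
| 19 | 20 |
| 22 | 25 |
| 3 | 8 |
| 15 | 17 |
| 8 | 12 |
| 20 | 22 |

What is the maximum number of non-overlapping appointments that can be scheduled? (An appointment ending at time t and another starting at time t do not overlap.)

By end time: (1,2), (3,8), (8,12), (11,13), (9,15), (15,16), (15,17), (19,20), (20,22), (22,25), (24,26).
Pick (1,2); next start ≥ 2 → (3,8); next start ≥ 8 → (8,12); next start ≥ 12 → (15,16); next start ≥ 16 → (19,20); next start ≥ 20 → (20,22); next start ≥ 22 → (22,25).
Selected 7 appointments.

7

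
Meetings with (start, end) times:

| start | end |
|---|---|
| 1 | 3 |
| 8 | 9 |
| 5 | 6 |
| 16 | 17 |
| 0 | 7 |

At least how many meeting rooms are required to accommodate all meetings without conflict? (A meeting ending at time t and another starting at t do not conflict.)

2

Events (time:±→running): 0:+→1 1:+→2 … peak 2.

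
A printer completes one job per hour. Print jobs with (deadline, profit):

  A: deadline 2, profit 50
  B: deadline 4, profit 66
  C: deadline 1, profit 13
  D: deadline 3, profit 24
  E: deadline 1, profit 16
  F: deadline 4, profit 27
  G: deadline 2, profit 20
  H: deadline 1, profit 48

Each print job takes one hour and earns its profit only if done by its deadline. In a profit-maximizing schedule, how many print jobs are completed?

Take jobs in profit order; each goes to the latest open slot no later than its deadline.
By profit: B(d4,66), A(d2,50), H(d1,48), F(d4,27), D(d3,24), G(d2,20), E(d1,16), C(d1,13)
B→slot 4; A→slot 2; H→slot 1; F→slot 3; D skipped; G skipped; E skipped; C skipped.
4 of 8 scheduled.

4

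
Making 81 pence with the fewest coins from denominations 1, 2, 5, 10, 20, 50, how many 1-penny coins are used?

Greedy: take as many of the largest coin as possible, then repeat with the remainder.
81 − 1×50→31 − 1×20→11 − 1×10→1 − 1×1→0
Count of 1: 1

1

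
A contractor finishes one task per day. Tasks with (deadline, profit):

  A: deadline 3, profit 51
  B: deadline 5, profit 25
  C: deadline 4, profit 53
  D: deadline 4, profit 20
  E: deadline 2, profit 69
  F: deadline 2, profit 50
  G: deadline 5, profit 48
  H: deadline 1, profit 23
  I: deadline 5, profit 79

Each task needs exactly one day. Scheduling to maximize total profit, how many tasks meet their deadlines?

Take jobs in profit order; each goes to the latest open slot no later than its deadline.
Profit order: I=79 E=69 C=53 A=51 F=50 G=48 B=25 H=23 D=20
Assign: I→slot 5, E→slot 2, C→slot 4, A→slot 3, F→slot 1, G skipped, B skipped, H skipped, D skipped.
Slots: [1:F] [2:E] [3:A] [4:C] [5:I]
5 of 9 scheduled.

5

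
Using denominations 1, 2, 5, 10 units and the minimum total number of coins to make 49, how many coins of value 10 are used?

4

49 − 4×10→9 − 1×5→4 − 2×2→0
Count of 10: 4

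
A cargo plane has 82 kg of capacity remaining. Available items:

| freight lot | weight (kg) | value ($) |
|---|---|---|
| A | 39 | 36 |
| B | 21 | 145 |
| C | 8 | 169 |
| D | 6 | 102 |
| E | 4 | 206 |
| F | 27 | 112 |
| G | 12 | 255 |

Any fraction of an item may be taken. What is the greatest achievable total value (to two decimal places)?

992.69

Greedy by value/weight ratio, highest first.
Order: E (206/4=51.50) > G (255/12=21.25) > C (169/8=21.12) > D (102/6=17.00) > B (145/21=6.90) > F (112/27=4.15) > A (36/39=0.92)
Fill: take E (4 @ 206) → take G (12 @ 255) → take C (8 @ 169) → take D (6 @ 102) → take B (21 @ 145) → take F (27 @ 112) → take 4/39 of A → 3.69; 82/82 used.
Total value = 992.69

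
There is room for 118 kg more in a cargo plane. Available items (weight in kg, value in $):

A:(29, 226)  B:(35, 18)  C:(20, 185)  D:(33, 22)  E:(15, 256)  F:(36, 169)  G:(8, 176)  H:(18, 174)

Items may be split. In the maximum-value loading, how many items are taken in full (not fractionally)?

5

Sort by value per unit weight and fill in that order.
Ratios (sorted): G 22.00, E 17.07, H 9.67, C 9.25, A 7.79, F 4.69, D 0.67, B 0.51
take G (8 @ 176); take E (15 @ 256); take H (18 @ 174); take C (20 @ 185); take A (29 @ 226); take 28/36 of F → 131.44. Capacity used 118/118.
5 item(s) taken whole; one partial (take 28/36 of F).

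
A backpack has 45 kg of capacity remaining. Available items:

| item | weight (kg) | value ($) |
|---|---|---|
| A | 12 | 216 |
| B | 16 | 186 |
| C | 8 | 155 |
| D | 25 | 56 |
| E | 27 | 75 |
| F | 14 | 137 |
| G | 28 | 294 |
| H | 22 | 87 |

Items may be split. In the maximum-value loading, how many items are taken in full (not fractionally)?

Sort by value per unit weight and fill in that order.
Ratios (sorted): C 19.38, A 18.00, B 11.62, G 10.50, F 9.79, H 3.95, E 2.78, D 2.24
take C (8 @ 155); take A (12 @ 216); take B (16 @ 186); take 9/28 of G → 94.50. Capacity used 45/45.
3 item(s) taken whole; one partial (take 9/28 of G).

3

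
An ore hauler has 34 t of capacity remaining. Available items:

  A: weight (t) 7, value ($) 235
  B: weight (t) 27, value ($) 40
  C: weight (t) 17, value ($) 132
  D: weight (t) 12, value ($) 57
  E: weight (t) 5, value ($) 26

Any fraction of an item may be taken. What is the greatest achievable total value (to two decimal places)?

Greedy by value/weight ratio, highest first.
Ratios (sorted): A 33.57, C 7.76, E 5.20, D 4.75, B 1.48
take A (7 @ 235); take C (17 @ 132); take E (5 @ 26); take 5/12 of D → 23.75. Capacity used 34/34.
Total value = 416.75

416.75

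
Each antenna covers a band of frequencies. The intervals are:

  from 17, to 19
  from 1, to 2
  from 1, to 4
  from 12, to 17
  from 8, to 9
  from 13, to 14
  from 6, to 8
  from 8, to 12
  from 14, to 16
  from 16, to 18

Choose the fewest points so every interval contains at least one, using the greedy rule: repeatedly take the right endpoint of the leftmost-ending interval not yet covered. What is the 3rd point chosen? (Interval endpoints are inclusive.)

Process intervals by earliest right end; each time one isn't hit yet, stab at its right endpoint.
By right end: [1,2]  [1,4]  [6,8]  [8,9]  [8,12]  [13,14]  [14,16]  [12,17]  [16,18]  [17,19]
[1,2] uncovered → point at 2; [6,8] uncovered → point at 8; [13,14] uncovered → point at 14; [16,18] uncovered → point at 18.
Points: 2, 8, 14, 18 (4 total).

14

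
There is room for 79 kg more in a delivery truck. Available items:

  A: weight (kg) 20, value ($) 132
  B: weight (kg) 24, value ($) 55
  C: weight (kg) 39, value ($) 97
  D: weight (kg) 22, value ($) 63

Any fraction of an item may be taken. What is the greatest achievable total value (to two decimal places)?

Ratios (sorted): A 6.60, D 2.86, C 2.49, B 2.29
take A (20 @ 132); take D (22 @ 63); take 37/39 of C → 92.03. Capacity used 79/79.
Total value = 287.03

287.03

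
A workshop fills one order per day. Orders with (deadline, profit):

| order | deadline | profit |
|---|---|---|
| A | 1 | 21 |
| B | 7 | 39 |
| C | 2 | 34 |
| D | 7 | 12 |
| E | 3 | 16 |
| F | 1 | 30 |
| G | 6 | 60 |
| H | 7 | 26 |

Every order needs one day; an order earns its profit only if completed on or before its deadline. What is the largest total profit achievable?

By profit: G(d6,60), B(d7,39), C(d2,34), F(d1,30), H(d7,26), A(d1,21), E(d3,16), D(d7,12)
G→slot 6; B→slot 7; C→slot 2; F→slot 1; H→slot 5; A skipped; E→slot 3; D→slot 4.
Profit = 30 + 34 + 16 + 12 + 26 + 60 + 39 = 217

217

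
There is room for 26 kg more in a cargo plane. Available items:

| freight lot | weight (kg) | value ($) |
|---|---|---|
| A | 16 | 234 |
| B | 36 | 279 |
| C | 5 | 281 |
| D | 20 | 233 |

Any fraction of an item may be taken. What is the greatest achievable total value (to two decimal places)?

573.25

Sort by value per unit weight and fill in that order.
Ratios (sorted): C 56.20, A 14.62, D 11.65, B 7.75
take C (5 @ 281); take A (16 @ 234); take 5/20 of D → 58.25. Capacity used 26/26.
Total value = 573.25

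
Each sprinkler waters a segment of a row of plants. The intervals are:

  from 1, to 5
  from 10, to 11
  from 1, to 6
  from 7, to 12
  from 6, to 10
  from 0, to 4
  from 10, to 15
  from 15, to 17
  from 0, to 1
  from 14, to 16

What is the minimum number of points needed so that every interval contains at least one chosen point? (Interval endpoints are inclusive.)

Process intervals by earliest right end; each time one isn't hit yet, stab at its right endpoint.
By right end: [0,1]  [0,4]  [1,5]  [1,6]  [6,10]  [10,11]  [7,12]  [10,15]  [14,16]  [15,17]
[0,1] uncovered → point at 1; [6,10] uncovered → point at 10; [14,16] uncovered → point at 16.
Points: 1, 10, 16 (3 total).

3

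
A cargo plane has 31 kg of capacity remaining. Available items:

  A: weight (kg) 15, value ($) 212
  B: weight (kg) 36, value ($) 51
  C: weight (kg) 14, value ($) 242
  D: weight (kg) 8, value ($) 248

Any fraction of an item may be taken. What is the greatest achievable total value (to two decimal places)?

617.20

Sort by value per unit weight and fill in that order.
Order: D (248/8=31.00) > C (242/14=17.29) > A (212/15=14.13) > B (51/36=1.42)
Fill: take D (8 @ 248) → take C (14 @ 242) → take 9/15 of A → 127.20; 31/31 used.
Total value = 617.20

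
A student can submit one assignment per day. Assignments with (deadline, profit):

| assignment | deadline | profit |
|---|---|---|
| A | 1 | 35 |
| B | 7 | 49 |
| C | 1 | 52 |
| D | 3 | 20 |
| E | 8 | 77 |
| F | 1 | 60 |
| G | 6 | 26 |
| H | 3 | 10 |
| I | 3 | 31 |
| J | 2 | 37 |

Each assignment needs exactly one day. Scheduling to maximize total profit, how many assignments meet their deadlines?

6

Sort by profit descending; place each in the latest free slot ≤ its deadline.
By profit: E(d8,77), F(d1,60), C(d1,52), B(d7,49), J(d2,37), A(d1,35), I(d3,31), G(d6,26), D(d3,20), H(d3,10)
E→slot 8; F→slot 1; C skipped; B→slot 7; J→slot 2; A skipped; I→slot 3; G→slot 6; D skipped; H skipped.
6 of 10 scheduled.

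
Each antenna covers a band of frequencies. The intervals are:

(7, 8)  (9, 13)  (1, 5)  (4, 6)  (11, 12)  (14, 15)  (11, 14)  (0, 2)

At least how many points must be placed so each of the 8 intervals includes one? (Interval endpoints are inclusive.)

5

Sort by right endpoint; whenever an interval is uncovered, place a point at its right end.
By right end: [0,2]  [1,5]  [4,6]  [7,8]  [11,12]  [9,13]  [11,14]  [14,15]
[0,2] uncovered → point at 2; [4,6] uncovered → point at 6; [7,8] uncovered → point at 8; [11,12] uncovered → point at 12; [14,15] uncovered → point at 15.
Points: 2, 6, 8, 12, 15 (5 total).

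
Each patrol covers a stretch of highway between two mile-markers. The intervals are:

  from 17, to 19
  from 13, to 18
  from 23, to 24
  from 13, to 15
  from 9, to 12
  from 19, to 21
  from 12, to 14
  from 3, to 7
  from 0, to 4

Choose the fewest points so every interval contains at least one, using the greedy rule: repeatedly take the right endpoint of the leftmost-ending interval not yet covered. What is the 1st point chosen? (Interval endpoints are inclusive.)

Sorted: [0,4] [3,7] [9,12] [12,14] [13,15] [13,18] [17,19] [19,21] [23,24]
{[0,4],[3,7]} hit by 4; {[9,12],[12,14]} hit by 12; {[13,15],[13,18]} hit by 15; {[17,19],[19,21]} hit by 19; {[23,24]} hit by 24.
Points: 4, 12, 15, 19, 24 (5 total).

4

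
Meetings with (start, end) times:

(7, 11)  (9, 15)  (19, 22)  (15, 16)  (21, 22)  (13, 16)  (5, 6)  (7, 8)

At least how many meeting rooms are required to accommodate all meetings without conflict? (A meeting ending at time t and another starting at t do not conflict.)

Count concurrent intervals with a sweep; the peak is the room count.
Events (time:±→running): 5:+→1 6:-→0 7:+→1 7:+→2 … peak 2.

2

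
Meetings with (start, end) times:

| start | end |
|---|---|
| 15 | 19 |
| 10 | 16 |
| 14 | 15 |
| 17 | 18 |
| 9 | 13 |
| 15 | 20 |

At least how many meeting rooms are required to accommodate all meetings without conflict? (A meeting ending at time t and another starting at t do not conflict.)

3

The answer is the maximum number of intervals overlapping at any instant.
starts: [9, 10, 14, 15, 15, 17]
ends:   [13, 15, 16, 18, 19, 20]
s9→1 s10→2 e13→1 s14→2 e15→1 s15→2 s15→3  — peak 3.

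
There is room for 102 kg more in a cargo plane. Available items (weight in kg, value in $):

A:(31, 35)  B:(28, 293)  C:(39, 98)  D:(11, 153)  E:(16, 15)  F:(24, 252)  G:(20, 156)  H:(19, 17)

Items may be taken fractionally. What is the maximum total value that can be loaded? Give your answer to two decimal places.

901.74

Order: D (153/11=13.91) > F (252/24=10.50) > B (293/28=10.46) > G (156/20=7.80) > C (98/39=2.51) > A (35/31=1.13) > E (15/16=0.94) > H (17/19=0.89)
Fill: take D (11 @ 153) → take F (24 @ 252) → take B (28 @ 293) → take G (20 @ 156) → take 19/39 of C → 47.74; 102/102 used.
Total value = 901.74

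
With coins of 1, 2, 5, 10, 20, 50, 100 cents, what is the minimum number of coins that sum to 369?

369 = 3×100 + 1×50 + 1×10 + 1×5 + 2×2
Total coins = 3 + 1 + 1 + 1 + 2 = 8

8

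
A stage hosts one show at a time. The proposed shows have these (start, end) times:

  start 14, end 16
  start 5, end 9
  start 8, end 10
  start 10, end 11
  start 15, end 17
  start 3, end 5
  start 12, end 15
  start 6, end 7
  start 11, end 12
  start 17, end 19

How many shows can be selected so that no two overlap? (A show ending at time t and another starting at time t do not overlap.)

8

Sort by end time and greedily take each interval whose start is ≥ the last chosen end.
By end time: (3,5), (6,7), (5,9), (8,10), (10,11), (11,12), (12,15), (14,16), (15,17), (17,19).
Pick (3,5); next start ≥ 5 → (6,7); next start ≥ 7 → (8,10); next start ≥ 10 → (10,11); next start ≥ 11 → (11,12); next start ≥ 12 → (12,15); next start ≥ 15 → (15,17); next start ≥ 17 → (17,19).
Selected 8 shows.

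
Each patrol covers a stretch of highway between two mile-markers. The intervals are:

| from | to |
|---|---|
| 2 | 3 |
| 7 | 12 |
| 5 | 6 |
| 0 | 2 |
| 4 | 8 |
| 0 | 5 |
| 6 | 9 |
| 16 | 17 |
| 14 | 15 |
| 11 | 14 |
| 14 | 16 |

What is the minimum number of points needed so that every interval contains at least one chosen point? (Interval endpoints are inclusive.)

5

Process intervals by earliest right end; each time one isn't hit yet, stab at its right endpoint.
By right end: [0,2]  [2,3]  [0,5]  [5,6]  [4,8]  [6,9]  [7,12]  [11,14]  [14,15]  [14,16]  [16,17]
[0,2] uncovered → point at 2; [5,6] uncovered → point at 6; [7,12] uncovered → point at 12; [14,15] uncovered → point at 15; [16,17] uncovered → point at 17.
Points: 2, 6, 12, 15, 17 (5 total).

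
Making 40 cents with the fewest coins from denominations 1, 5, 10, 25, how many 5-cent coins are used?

1

Use the largest denomination that fits, subtract, and repeat.
40 = 1×25 + 1×10 + 1×5
Count of 5: 1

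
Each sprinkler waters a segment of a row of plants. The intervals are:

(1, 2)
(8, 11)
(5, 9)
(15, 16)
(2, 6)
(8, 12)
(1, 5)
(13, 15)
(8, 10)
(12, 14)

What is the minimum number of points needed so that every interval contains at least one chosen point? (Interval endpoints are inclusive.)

4

Sorted: [1,2] [1,5] [2,6] [5,9] [8,10] [8,11] [8,12] [12,14] [13,15] [15,16]
{[1,2],[1,5],[2,6]} hit by 2; {[5,9],[8,10],[8,11],[8,12]} hit by 9; {[12,14],[13,15]} hit by 14; {[15,16]} hit by 16.
Points: 2, 9, 14, 16 (4 total).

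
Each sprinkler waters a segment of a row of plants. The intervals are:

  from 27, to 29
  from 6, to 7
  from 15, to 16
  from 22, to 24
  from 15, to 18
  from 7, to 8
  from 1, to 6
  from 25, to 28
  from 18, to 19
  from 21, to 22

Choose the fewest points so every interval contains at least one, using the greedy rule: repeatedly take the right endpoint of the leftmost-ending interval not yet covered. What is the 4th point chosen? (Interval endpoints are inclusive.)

Sort by right endpoint; whenever an interval is uncovered, place a point at its right end.
Sorted: [1,6] [6,7] [7,8] [15,16] [15,18] [18,19] [21,22] [22,24] [25,28] [27,29]
{[1,6],[6,7]} hit by 6; {[7,8]} hit by 8; {[15,16],[15,18]} hit by 16; {[18,19]} hit by 19; {[21,22],[22,24]} hit by 22; {[25,28],[27,29]} hit by 28.
Points: 6, 8, 16, 19, 22, 28 (6 total).

19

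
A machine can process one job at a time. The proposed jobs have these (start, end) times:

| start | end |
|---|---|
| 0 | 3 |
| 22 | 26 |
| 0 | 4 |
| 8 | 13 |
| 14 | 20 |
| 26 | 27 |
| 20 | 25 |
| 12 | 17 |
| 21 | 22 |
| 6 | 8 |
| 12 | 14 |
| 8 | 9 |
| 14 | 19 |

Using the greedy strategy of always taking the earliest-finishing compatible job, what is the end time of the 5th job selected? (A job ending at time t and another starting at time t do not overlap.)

By end time: (0,3), (0,4), (6,8), (8,9), (8,13), (12,14), (12,17), (14,19), (14,20), (21,22), (20,25), (22,26), (26,27).
Pick (0,3); next start ≥ 3 → (6,8); next start ≥ 8 → (8,9); next start ≥ 9 → (12,14); next start ≥ 14 → (14,19); next start ≥ 19 → (21,22); next start ≥ 22 → (22,26); next start ≥ 26 → (26,27).
Selected: (0,3) (6,8) (8,9) (12,14) (14,19) (21,22) (22,26) (26,27)

19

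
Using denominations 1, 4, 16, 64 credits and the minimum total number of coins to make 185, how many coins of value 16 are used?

3

185 = 2×64 + 3×16 + 2×4 + 1×1
Count of 16: 3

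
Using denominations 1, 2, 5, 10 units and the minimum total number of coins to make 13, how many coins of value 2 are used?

13 − 1×10→3 − 1×2→1 − 1×1→0
Count of 2: 1

1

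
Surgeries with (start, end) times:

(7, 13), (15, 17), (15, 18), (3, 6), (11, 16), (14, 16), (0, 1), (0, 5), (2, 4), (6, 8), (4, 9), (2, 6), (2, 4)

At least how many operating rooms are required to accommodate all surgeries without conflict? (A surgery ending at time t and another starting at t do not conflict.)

5

The answer is the maximum number of intervals overlapping at any instant.
starts: [0, 0, 2, 2, 2, 3, 4, 6, 7, 11, 14, 15, 15]
ends:   [1, 4, 4, 5, 6, 6, 8, 9, 13, 16, 16, 17, 18]
s0→1 s0→2 e1→1 s2→2 s2→3 s2→4 s3→5  — peak 5.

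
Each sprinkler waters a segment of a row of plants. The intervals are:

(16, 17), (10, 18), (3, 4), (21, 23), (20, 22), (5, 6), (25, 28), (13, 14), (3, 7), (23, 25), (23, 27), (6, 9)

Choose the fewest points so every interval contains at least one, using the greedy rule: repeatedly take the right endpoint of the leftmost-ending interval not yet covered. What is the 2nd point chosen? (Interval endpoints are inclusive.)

6

By right end: [3,4]  [5,6]  [3,7]  [6,9]  [13,14]  [16,17]  [10,18]  [20,22]  [21,23]  [23,25]  [23,27]  [25,28]
[3,4] uncovered → point at 4; [5,6] uncovered → point at 6; [13,14] uncovered → point at 14; [16,17] uncovered → point at 17; [20,22] uncovered → point at 22; [23,25] uncovered → point at 25.
Points: 4, 6, 14, 17, 22, 25 (6 total).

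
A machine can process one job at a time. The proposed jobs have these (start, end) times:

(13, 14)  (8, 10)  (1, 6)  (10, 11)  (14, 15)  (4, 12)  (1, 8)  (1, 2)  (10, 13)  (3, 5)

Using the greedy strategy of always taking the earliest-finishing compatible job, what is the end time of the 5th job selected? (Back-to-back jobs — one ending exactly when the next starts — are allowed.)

14

Sorted by end: (1,2)  (3,5)  (1,6)  (1,8)  (8,10)  (10,11)  (4,12)  (10,13)  (13,14)  (14,15)
take (1,2); take (3,5); take (8,10); take (10,11); take (13,14); take (14,15).
Selected: (1,2) (3,5) (8,10) (10,11) (13,14) (14,15)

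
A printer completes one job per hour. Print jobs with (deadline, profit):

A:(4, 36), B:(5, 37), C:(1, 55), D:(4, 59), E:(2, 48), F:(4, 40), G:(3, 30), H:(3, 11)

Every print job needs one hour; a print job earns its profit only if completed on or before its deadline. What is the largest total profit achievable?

Profit order: D=59 C=55 E=48 F=40 B=37 A=36 G=30 H=11
Assign: D→slot 4, C→slot 1, E→slot 2, F→slot 3, B→slot 5, A skipped, G skipped, H skipped.
Slots: [1:C] [2:E] [3:F] [4:D] [5:B]
Profit = 55 + 48 + 40 + 59 + 37 = 239

239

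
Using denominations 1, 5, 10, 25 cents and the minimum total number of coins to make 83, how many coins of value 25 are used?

3

83 = 3×25 + 1×5 + 3×1
Count of 25: 3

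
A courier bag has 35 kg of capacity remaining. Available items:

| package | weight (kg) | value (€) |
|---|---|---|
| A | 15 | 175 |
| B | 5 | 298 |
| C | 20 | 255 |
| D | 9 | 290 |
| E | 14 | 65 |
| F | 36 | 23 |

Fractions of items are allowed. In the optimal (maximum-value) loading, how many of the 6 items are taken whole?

3

Order: B (298/5=59.60) > D (290/9=32.22) > C (255/20=12.75) > A (175/15=11.67) > E (65/14=4.64) > F (23/36=0.64)
Fill: take B (5 @ 298) → take D (9 @ 290) → take C (20 @ 255) → take 1/15 of A → 11.67; 35/35 used.
3 item(s) taken whole; one partial (take 1/15 of A).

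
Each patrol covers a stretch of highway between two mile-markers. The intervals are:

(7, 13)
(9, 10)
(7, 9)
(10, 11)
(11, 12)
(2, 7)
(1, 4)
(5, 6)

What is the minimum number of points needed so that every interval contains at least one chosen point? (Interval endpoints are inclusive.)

Sorted: [1,4] [5,6] [2,7] [7,9] [9,10] [10,11] [11,12] [7,13]
{[1,4]} hit by 4; {[5,6],[2,7]} hit by 6; {[7,9],[9,10]} hit by 9; {[10,11],[11,12],[7,13]} hit by 11.
Points: 4, 6, 9, 11 (4 total).

4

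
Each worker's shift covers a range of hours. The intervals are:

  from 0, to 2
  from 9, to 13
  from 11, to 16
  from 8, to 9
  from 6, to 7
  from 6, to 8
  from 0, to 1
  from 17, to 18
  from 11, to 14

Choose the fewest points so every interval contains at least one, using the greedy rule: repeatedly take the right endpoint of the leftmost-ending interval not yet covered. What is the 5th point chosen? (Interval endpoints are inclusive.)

18

Sorted: [0,1] [0,2] [6,7] [6,8] [8,9] [9,13] [11,14] [11,16] [17,18]
{[0,1],[0,2]} hit by 1; {[6,7],[6,8]} hit by 7; {[8,9],[9,13]} hit by 9; {[11,14],[11,16]} hit by 14; {[17,18]} hit by 18.
Points: 1, 7, 9, 14, 18 (5 total).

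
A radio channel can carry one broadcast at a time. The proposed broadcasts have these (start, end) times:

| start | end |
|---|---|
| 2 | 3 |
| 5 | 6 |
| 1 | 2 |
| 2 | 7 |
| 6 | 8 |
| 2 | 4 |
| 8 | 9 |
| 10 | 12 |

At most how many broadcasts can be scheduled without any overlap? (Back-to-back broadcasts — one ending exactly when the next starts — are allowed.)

6

Order by finish time; keep every interval that doesn't clash with the previous kept one.
Sorted by end: (1,2)  (2,3)  (2,4)  (5,6)  (2,7)  (6,8)  (8,9)  (10,12)
take (1,2); take (2,3); take (5,6); skip (2,7); take (6,8); take (8,9); take (10,12).
Selected 6 broadcasts.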